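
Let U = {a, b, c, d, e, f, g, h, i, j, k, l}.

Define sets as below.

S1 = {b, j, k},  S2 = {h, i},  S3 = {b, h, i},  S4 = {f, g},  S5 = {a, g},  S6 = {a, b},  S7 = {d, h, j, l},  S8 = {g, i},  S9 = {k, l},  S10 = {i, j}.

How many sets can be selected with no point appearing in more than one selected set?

S4, S6, S9, S10 are pairwise disjoint (S4={f,g}; S6={a,b}; S9={k,l}; S10={i,j}).
Every remaining set overlaps one of these, and no 5 of the listed sets are pairwise disjoint, so 4 is the maximum.

4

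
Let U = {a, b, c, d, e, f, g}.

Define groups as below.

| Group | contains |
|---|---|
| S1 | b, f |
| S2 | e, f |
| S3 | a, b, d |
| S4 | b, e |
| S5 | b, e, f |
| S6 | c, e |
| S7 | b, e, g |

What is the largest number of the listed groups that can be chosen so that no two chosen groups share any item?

2

S2, S3 are pairwise disjoint (S2={e,f}; S3={a,b,d}).
Every remaining group overlaps one of these, and no 3 of the listed groups are pairwise disjoint, so 2 is the maximum.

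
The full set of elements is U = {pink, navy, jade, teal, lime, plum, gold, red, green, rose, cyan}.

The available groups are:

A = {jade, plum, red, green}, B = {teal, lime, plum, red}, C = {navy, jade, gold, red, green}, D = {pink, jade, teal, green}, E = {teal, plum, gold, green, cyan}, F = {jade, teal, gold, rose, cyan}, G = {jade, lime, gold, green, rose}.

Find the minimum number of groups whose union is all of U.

4

Take {B, C, D, F}. Their union is {pink, navy, jade, teal, lime, plum, gold, red, green, rose, cyan}, which is all 11 elements.
Only D contains pink, so D is forced; the remaining 7 elements need at least 3 more groups (each remaining group adds at most 3) — so at least 4 groups are needed, and 4 is optimal.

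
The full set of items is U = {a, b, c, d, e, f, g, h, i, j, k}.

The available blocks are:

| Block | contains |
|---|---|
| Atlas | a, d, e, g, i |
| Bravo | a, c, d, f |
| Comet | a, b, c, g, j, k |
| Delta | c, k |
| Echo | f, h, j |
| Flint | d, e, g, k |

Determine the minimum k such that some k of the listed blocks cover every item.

3

Atlas and Comet and Echo together: Atlas ∪ Comet ∪ Echo = {a, b, c, d, e, f, g, h, i, j, k} — every item is covered.
Only Comet contains b, so Comet is forced; the remaining 5 items need at least 2 more blocks (each remaining block adds at most 3) — so at least 3 blocks are needed, and 3 is optimal.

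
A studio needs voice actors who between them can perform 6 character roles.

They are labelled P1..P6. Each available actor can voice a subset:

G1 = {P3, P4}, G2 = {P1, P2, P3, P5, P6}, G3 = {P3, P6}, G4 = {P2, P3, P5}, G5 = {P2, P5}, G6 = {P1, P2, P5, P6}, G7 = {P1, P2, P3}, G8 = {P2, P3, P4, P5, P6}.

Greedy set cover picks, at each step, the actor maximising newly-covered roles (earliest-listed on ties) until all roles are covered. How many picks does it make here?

2

Greedy: pick G2 (covers 5 new) → pick G1 (covers 1 new). Total picks: 2.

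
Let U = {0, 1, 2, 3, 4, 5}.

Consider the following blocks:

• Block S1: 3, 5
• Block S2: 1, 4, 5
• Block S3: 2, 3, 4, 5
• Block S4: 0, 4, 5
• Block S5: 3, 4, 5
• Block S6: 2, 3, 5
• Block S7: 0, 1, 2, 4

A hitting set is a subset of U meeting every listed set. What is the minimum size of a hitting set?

2

Take H = {4, 5}. Each listed block contains at least one of these, so H is a hitting set of size 2.
The blocks S1, S7 are pairwise disjoint, so any hitting set needs a separate element for each — at least 2. Hence 2 is optimal.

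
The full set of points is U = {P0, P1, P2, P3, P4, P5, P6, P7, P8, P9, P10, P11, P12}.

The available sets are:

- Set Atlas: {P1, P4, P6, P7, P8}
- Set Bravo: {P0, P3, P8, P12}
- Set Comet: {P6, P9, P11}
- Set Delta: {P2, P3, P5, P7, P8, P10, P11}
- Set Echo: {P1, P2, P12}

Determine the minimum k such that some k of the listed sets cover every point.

4

Take {Atlas, Bravo, Comet, Delta}. Their union is {P0, P1, P2, P3, P4, P5, P6, P7, P8, P9, P10, P11, P12}, which is all 13 points.
No 3 of the 5 sets cover everything (all 10 combinations miss at least one point), so 4 is optimal.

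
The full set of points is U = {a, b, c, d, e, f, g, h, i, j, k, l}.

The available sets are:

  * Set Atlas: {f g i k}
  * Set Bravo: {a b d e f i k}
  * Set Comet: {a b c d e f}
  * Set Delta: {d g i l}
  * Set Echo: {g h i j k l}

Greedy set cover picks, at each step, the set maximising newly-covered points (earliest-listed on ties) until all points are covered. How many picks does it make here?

3

Greedy: pick Bravo (covers 7 new) → pick Echo (covers 4 new) → pick Comet (covers 1 new). Total picks: 3.
(The true minimum cover uses only 2 sets, so greedy is not optimal here.)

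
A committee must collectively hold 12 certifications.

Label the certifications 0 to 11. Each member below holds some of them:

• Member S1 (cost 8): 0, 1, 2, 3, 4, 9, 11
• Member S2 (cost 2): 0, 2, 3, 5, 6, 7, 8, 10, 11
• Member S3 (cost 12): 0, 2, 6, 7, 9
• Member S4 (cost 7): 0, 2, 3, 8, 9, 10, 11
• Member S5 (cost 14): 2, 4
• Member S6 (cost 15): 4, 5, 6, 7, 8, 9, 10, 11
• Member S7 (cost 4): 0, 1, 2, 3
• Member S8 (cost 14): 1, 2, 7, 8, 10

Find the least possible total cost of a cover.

10

S1, S2 together cover every certification (S1 ∪ S2 = {0, 1, 2, 3, 4, 5, 6, 7, 8, 9, 10, 11}); total cost 8 + 2 = 10.
No covering selection has total cost below 10.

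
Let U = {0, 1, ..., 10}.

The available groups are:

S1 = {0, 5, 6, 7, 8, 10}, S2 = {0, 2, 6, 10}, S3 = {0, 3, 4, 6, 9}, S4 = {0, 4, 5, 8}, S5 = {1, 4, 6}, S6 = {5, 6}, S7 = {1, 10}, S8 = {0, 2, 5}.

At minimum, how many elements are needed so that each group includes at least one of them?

Take H = {1, 5, 6}. Each listed group contains at least one of these, so H is a hitting set of size 3.
No choice of 2 elements meets every group, so 3 is the minimum.

3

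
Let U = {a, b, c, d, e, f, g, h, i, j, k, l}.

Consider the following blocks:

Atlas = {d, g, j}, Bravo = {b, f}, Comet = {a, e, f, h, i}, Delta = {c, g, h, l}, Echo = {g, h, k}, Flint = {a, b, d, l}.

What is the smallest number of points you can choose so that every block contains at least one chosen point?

The 3 points {b, d, h} hit every block.
No choice of 2 points meets every block, so 3 is the minimum.

3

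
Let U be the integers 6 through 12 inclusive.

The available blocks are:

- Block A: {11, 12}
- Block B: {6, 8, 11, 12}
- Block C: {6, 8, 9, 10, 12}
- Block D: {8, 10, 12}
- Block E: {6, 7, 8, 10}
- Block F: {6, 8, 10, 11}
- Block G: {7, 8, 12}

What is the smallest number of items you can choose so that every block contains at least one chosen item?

2

H = {8, 11} meets every block (each contains at least one member of H), and |H| = 2.
The blocks A, E are pairwise disjoint, so any hitting set needs a separate item for each — at least 2. Hence 2 is optimal.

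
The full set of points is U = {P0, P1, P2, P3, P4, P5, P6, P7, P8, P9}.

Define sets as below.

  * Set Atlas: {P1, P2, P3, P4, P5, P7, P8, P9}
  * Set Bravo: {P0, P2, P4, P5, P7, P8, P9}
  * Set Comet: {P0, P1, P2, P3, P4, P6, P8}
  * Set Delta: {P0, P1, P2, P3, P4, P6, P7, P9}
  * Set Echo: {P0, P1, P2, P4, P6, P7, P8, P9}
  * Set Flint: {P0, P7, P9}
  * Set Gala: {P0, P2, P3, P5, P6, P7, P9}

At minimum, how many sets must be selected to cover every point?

2

Take {Atlas, Delta}. Their union is {P0, P1, P2, P3, P4, P5, P6, P7, P8, P9}, which is all 10 points.
No single set has all 10 points (the largest, Atlas, has 8), so 2 is optimal.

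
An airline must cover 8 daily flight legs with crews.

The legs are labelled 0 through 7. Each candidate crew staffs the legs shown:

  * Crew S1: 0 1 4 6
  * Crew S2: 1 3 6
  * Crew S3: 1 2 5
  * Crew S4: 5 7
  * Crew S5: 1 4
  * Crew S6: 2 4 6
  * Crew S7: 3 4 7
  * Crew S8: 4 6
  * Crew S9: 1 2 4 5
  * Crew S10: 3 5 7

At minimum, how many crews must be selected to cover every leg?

3

S1 and S7 and S9 together: S1 ∪ S7 ∪ S9 = {0, 1, 2, 3, 4, 5, 6, 7} — every leg is covered.
Only S1 contains 0, so S1 is forced; the remaining 4 legs need at least 2 more crews (each remaining crew adds at most 3) — so at least 3 crews are needed, and 3 is optimal.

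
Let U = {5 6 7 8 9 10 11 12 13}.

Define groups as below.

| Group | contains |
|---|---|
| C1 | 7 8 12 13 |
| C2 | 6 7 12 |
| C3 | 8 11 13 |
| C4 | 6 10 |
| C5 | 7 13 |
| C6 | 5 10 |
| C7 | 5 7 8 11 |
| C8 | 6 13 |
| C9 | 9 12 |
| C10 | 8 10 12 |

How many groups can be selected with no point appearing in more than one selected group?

3

C6, C8, C9 are pairwise disjoint (C6={5,10}; C8={6,13}; C9={9,12}).
Every remaining group overlaps one of these, and no 4 of the listed groups are pairwise disjoint, so 3 is the maximum.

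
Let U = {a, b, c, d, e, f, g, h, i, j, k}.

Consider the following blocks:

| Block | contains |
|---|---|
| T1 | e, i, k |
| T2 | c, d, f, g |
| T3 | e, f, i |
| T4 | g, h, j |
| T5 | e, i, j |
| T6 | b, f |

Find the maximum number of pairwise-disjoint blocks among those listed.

3

T1, T4, T6 are pairwise disjoint (T1={e,i,k}; T4={g,h,j}; T6={b,f}).
Every remaining block overlaps one of these, and no 4 of the listed blocks are pairwise disjoint, so 3 is the maximum.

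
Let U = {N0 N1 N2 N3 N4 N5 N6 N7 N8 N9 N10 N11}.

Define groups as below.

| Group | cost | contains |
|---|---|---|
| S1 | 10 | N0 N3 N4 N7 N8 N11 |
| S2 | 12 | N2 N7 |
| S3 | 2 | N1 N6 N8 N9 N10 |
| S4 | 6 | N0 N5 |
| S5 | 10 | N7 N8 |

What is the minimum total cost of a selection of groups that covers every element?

30

S1, S2, S3, S4 together cover every element (S1 ∪ S2 ∪ S3 ∪ S4 = {N0, N1, N2, N3, N4, N5, N6, N7, N8, N9, N10, N11}); total cost 10 + 12 + 2 + 6 = 30.
No covering selection has total cost below 30.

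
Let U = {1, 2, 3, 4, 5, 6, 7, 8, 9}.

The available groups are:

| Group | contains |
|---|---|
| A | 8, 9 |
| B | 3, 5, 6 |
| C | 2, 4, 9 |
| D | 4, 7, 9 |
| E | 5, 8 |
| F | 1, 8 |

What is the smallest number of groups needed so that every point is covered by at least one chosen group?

B, C, D, and F cover everything between them: the union {1, 2, 3, 4, 5, 6, 7, 8, 9} is all of U.
Only F contains 1, so F is forced; the remaining 7 points need at least 3 more groups (each remaining group adds at most 3) — so at least 4 groups are needed, and 4 is optimal.

4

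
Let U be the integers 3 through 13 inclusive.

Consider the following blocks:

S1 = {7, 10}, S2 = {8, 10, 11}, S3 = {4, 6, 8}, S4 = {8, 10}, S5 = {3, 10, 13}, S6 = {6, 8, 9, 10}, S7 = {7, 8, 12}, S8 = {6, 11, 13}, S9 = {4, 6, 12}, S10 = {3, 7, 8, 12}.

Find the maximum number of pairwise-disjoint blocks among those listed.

2

S1, S3 are pairwise disjoint (S1={7,10}; S3={4,6,8}).
Every remaining block overlaps one of these, and no 3 of the listed blocks are pairwise disjoint, so 2 is the maximum.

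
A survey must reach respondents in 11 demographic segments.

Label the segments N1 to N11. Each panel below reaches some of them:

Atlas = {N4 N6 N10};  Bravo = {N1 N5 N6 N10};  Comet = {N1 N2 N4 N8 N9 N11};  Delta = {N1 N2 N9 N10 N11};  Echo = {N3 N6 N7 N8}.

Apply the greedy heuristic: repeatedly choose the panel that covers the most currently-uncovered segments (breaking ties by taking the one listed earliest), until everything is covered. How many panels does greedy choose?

3

Greedy: pick Comet (covers 6 new) → pick Bravo (covers 3 new) → pick Echo (covers 2 new). Total picks: 3.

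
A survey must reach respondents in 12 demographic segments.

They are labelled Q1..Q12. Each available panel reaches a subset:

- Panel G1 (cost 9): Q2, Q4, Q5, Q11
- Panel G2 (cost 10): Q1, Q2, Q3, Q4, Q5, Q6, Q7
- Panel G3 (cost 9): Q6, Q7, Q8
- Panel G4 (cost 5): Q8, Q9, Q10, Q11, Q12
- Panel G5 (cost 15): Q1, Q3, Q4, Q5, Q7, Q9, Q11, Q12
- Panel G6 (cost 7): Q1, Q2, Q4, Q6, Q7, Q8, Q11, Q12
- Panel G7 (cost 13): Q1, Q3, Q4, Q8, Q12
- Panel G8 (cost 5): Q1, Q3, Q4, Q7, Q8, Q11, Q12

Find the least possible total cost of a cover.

G2, G4 together cover every segment (G2 ∪ G4 = {Q1, Q2, Q3, Q4, Q5, Q6, Q7, Q8, Q9, Q10, Q11, Q12}); total cost 10 + 5 = 15.
The greedy pick G8, G4, G2 costs 20; no covering selection beats 15.

15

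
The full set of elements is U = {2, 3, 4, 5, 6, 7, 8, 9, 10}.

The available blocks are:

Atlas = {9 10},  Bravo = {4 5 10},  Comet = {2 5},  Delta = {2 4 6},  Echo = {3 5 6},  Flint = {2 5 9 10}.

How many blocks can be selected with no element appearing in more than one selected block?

Atlas, Delta are pairwise disjoint (Atlas={9,10}; Delta={2,4,6}).
Every remaining block overlaps one of these, and no 3 of the listed blocks are pairwise disjoint, so 2 is the maximum.

2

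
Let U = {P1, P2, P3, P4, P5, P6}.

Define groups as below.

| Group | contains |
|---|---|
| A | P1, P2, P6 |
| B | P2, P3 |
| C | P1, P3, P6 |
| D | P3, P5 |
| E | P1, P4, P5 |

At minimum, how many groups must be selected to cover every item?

A, C, and E cover everything between them: the union {P1, P2, P3, P4, P5, P6} is all of U.
Only E contains P4, so E is forced; the remaining 3 items need at least 2 more groups (each remaining group adds at most 2) — so at least 3 groups are needed, and 3 is optimal.

3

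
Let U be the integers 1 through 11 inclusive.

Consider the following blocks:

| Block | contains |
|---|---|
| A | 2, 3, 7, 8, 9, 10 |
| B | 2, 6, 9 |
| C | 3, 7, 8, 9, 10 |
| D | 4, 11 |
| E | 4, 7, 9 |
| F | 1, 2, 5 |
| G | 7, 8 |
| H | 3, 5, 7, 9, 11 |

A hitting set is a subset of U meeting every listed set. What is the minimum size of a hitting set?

3

T = {2, 4, 7} meets every block (each contains at least one member of T), and |T| = 3.
The blocks C, D, F are pairwise disjoint, so any hitting set needs a separate point for each — at least 3. Hence 3 is optimal.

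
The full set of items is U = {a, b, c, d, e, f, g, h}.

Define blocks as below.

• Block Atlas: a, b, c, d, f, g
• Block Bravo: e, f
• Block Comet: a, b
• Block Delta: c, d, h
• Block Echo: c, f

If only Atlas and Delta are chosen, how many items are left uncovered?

Union of Atlas, Delta = {a, b, c, d, f, g, h}.
Not covered: e — 1 item.

1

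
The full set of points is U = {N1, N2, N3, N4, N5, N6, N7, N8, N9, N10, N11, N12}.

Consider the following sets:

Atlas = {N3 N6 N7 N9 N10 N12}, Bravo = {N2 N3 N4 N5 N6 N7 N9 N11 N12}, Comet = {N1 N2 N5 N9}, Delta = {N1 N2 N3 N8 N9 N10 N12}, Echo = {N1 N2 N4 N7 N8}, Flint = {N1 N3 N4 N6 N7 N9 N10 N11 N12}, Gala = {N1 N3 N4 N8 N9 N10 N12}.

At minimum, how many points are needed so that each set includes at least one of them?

2

The 2 points {N7, N9} hit every set.
No single point lies in every set, so at least 2 are needed and 2 is optimal.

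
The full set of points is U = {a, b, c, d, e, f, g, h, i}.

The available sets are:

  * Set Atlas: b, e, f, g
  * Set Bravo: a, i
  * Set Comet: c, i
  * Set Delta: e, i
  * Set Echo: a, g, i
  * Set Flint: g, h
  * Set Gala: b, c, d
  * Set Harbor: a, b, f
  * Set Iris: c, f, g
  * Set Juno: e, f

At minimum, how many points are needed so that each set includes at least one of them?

4

The 4 points {b, e, g, i} hit every set.
The sets Bravo, Flint, Gala, Juno are pairwise disjoint, so any hitting set needs a separate point for each — at least 4. Hence 4 is optimal.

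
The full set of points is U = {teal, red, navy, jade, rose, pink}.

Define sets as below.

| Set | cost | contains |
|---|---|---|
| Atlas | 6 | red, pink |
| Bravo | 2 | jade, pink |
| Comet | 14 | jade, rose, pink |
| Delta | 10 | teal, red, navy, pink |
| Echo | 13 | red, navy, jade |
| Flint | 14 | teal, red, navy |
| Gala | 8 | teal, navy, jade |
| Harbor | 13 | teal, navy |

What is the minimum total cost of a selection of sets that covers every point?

24

Comet, Delta together cover every point (Comet ∪ Delta = {teal, red, navy, jade, rose, pink}); total cost 14 + 10 = 24.
The greedy pick Bravo, Delta, Comet costs 26; no covering selection beats 24.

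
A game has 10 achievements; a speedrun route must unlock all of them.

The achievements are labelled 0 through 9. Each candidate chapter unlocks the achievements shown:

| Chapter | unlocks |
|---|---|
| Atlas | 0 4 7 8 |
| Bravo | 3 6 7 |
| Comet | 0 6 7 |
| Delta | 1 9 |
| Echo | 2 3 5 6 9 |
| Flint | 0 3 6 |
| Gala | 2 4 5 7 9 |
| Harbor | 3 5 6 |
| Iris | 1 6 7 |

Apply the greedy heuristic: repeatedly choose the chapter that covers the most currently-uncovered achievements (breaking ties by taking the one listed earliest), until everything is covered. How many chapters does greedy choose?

Greedy: pick Echo (covers 5 new) → pick Atlas (covers 4 new) → pick Delta (covers 1 new). Total picks: 3.

3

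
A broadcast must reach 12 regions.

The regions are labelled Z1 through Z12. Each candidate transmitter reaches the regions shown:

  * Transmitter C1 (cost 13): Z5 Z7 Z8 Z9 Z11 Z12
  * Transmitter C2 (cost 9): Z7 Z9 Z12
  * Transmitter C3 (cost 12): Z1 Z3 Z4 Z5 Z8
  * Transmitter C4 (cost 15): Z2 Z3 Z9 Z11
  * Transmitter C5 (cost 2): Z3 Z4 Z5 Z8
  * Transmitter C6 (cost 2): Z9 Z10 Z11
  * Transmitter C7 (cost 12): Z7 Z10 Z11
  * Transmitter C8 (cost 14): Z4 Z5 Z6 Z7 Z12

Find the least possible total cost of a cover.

C3, C4, C6, C8 together cover every region (C3 ∪ C4 ∪ C6 ∪ C8 = {Z1, Z2, Z3, Z4, Z5, Z6, Z7, Z8, Z9, Z10, Z11, Z12}); total cost 12 + 15 + 2 + 14 = 43.
The greedy pick C5, C6, C2, C3, C8, C4 costs 54; no covering selection beats 43.

43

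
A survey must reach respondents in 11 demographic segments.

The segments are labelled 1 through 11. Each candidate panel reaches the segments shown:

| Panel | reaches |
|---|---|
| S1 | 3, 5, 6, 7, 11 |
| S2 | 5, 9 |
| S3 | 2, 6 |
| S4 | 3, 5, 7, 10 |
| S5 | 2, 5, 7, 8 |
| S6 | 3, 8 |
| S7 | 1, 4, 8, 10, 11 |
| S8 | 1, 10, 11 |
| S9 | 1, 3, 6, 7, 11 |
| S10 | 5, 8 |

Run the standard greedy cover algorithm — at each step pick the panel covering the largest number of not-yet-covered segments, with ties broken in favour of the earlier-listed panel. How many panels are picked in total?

Greedy: pick S1 (covers 5 new) → pick S7 (covers 4 new) → pick S2 (covers 1 new) → pick S3 (covers 1 new). Total picks: 4.

4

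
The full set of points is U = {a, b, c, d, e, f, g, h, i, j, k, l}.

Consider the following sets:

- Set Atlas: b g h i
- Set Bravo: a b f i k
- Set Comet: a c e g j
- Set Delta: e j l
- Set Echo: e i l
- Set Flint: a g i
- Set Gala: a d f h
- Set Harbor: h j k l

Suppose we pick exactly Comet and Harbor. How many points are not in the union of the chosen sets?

Union of Comet, Harbor = {a, c, e, g, h, j, k, l}.
Not covered: b, d, f, i — 4 points.

4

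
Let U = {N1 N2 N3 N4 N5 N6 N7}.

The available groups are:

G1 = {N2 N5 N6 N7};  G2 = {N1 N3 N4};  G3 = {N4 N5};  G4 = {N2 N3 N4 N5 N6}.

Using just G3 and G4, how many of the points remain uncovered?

Union of G3, G4 = {N2, N3, N4, N5, N6}.
Not covered: N1, N7 — 2 points.

2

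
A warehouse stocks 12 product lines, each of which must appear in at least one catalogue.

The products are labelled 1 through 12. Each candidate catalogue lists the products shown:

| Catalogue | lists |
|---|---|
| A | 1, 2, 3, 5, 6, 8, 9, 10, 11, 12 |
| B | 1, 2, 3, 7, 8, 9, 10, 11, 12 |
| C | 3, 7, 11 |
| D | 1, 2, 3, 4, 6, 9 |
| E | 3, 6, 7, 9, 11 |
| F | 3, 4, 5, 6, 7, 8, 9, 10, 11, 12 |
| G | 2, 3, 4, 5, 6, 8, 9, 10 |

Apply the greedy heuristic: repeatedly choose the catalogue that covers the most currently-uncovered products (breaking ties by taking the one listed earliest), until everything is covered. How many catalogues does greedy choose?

Greedy: pick A (covers 10 new) → pick F (covers 2 new). Total picks: 2.

2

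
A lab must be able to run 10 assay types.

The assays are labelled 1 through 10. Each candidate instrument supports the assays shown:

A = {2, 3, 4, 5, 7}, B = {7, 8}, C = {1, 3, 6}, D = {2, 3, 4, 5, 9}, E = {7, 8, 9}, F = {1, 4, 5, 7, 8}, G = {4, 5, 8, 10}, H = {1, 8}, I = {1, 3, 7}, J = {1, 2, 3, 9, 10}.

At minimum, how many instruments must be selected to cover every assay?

3

C and F and J together: C ∪ F ∪ J = {1, 2, 3, 4, 5, 6, 7, 8, 9, 10} — every assay is covered.
Only C contains 6, so C is forced; the remaining 7 assays need at least 2 more instruments (each remaining instrument adds at most 4) — so at least 3 instruments are needed, and 3 is optimal.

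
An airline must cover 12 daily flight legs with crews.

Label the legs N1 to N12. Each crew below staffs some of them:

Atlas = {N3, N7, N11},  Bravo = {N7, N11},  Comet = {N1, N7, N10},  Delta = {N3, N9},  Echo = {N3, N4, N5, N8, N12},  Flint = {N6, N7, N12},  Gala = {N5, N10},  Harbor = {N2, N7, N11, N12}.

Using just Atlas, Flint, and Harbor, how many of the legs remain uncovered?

6

Union of Atlas, Flint, Harbor = {N2, N3, N6, N7, N11, N12}.
Not covered: N1, N4, N5, N8, N9, N10 — 6 legs.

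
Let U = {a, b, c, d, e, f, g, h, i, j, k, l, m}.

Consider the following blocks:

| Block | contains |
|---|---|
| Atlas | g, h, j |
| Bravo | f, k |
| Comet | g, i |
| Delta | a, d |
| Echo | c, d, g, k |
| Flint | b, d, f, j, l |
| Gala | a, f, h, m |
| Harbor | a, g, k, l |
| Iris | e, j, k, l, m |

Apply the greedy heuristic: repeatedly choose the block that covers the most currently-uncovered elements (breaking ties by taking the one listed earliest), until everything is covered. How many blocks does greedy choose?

5

Greedy: pick Flint (covers 5 new) → pick Echo (covers 3 new) → pick Gala (covers 3 new) → pick Comet (covers 1 new) → pick Iris (covers 1 new). Total picks: 5.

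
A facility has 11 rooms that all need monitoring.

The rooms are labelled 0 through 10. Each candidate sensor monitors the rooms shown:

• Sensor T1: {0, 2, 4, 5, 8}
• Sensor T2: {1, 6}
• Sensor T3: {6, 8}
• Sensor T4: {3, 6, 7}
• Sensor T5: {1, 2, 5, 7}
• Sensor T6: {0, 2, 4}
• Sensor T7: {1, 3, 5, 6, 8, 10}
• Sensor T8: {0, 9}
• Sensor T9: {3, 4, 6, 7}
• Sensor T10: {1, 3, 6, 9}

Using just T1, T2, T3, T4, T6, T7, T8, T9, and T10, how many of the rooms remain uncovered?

Union of T1, T2, T3, T4, T6, T7, T8, T9, T10 = {0, 1, 2, 3, 4, 5, 6, 7, 8, 9, 10} — that's every room, so 0 are uncovered.

0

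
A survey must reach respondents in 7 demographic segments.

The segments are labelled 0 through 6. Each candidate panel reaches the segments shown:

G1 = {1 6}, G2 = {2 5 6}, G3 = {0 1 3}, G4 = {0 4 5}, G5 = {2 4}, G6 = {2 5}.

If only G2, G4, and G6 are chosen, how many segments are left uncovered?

Union of G2, G4, G6 = {0, 2, 4, 5, 6}.
Not covered: 1, 3 — 2 segments.

2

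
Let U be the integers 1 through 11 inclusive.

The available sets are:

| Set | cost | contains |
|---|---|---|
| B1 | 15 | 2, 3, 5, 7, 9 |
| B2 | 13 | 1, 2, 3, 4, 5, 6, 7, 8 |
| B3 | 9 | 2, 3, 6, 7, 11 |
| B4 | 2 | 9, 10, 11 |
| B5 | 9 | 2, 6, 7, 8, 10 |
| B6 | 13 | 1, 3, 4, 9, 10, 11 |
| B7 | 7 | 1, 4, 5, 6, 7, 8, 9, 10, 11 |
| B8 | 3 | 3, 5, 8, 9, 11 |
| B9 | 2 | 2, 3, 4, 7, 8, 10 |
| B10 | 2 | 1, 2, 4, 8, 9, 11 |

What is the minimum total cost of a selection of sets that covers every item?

B7, B9 together cover every item (B7 ∪ B9 = {1, 2, 3, 4, 5, 6, 7, 8, 9, 10, 11}); total cost 7 + 2 = 9.
The greedy pick B9, B10, B8, B7 costs 14; no covering selection beats 9.

9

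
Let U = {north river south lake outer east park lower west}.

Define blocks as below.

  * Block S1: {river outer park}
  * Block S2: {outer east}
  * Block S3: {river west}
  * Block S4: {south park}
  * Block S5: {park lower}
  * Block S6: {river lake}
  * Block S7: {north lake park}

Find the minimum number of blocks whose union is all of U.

S2, S3, S4, S5, and S7 cover everything between them: the union {north, river, south, lake, outer, east, park, lower, west} is all of U.
Only S4 contains south, so S4 is forced; the remaining 7 items need at least 4 more blocks (each remaining block adds at most 2) — so at least 5 blocks are needed, and 5 is optimal.

5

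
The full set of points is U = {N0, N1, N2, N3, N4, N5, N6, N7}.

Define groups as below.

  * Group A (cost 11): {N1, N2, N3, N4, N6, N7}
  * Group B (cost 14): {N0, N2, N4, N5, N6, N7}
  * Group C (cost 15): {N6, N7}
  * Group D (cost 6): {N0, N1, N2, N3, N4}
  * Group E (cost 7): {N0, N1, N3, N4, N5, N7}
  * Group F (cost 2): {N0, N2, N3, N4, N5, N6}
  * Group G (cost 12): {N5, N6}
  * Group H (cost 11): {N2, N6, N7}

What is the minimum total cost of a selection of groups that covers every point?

E, F together cover every point (E ∪ F = {N0, N1, N2, N3, N4, N5, N6, N7}); total cost 7 + 2 = 9.
No covering selection has total cost below 9.

9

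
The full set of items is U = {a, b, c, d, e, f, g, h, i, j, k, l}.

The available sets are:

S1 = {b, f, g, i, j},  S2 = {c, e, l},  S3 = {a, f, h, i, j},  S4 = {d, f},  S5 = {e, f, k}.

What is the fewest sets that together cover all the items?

5

Take {S1, S2, S3, S4, S5}. Their union is {a, b, c, d, e, f, g, h, i, j, k, l}, which is all 12 items.
No 4 of the 5 sets cover everything (all 5 combinations miss at least one item), so 5 is optimal.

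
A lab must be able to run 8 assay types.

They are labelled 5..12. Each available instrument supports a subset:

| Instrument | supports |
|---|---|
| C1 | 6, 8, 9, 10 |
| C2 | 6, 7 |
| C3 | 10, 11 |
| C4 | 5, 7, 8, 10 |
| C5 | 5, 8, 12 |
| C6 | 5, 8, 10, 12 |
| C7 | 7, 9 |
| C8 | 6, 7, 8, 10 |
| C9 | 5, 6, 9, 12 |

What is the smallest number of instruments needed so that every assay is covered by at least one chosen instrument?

C3 and C4 and C9 together: C3 ∪ C4 ∪ C9 = {5, 6, 7, 8, 9, 10, 11, 12} — every assay is covered.
Only C3 contains 11, so C3 is forced; the remaining 6 assays need at least 2 more instruments (each remaining instrument adds at most 4) — so at least 3 instruments are needed, and 3 is optimal.

3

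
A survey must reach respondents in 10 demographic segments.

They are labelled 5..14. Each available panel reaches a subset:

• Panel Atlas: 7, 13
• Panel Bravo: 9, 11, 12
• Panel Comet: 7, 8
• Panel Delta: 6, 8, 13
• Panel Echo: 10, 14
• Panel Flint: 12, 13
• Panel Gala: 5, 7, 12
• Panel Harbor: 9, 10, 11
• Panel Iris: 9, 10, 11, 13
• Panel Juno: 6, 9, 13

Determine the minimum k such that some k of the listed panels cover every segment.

4

Bravo and Delta and Echo and Gala together: Bravo ∪ Delta ∪ Echo ∪ Gala = {5, 6, 7, 8, 9, 10, 11, 12, 13, 14} — every segment is covered.
Only Echo contains 14, so Echo is forced; the remaining 8 segments need at least 3 more panels (each remaining panel adds at most 3) — so at least 4 panels are needed, and 4 is optimal.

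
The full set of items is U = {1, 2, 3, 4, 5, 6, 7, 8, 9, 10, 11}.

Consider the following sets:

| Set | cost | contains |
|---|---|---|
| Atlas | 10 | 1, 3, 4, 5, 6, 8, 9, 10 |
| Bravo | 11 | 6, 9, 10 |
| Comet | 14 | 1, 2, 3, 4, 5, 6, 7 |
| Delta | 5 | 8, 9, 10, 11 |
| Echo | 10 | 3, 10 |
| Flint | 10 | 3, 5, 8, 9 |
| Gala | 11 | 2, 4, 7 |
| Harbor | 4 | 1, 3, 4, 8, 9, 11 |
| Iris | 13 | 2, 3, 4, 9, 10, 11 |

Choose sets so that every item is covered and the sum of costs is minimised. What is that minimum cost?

Comet, Delta together cover every item (Comet ∪ Delta = {1, 2, 3, 4, 5, 6, 7, 8, 9, 10, 11}); total cost 14 + 5 = 19.
The greedy pick Harbor, Atlas, Gala costs 25; no covering selection beats 19.

19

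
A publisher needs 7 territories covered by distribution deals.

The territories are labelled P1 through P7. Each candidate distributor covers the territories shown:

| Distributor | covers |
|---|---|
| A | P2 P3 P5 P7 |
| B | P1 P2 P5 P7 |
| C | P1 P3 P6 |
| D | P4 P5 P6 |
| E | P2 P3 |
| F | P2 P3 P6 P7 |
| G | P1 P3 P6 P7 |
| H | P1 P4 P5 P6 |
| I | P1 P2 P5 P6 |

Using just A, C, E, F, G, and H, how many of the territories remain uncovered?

0

Union of A, C, E, F, G, H = {P1, P2, P3, P4, P5, P6, P7} — that's every territory, so 0 are uncovered.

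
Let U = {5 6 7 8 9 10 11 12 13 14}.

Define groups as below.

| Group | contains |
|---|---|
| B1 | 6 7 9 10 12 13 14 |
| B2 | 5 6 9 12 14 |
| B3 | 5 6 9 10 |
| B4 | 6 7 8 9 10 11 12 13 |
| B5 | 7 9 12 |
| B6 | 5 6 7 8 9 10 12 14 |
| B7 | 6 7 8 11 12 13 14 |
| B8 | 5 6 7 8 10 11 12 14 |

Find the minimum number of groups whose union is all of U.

2

B1 and B8 together: B1 ∪ B8 = {5, 6, 7, 8, 9, 10, 11, 12, 13, 14} — every item is covered.
No single group has all 10 items (the largest, B4, has 8), so 2 is optimal.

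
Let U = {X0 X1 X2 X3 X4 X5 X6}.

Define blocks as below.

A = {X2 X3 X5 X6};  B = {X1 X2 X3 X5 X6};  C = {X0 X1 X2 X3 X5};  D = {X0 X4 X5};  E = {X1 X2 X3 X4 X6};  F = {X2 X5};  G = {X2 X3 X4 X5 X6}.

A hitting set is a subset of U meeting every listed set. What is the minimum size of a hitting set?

2

H = {X2, X4} meets every block (each contains at least one member of H), and |H| = 2.
No single element lies in every block, so at least 2 are needed and 2 is optimal.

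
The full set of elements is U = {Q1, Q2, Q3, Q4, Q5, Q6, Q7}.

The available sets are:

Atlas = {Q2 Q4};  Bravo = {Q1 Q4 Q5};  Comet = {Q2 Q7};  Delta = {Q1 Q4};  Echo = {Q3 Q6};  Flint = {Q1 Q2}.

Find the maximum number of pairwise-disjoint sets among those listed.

Comet, Delta, Echo are pairwise disjoint (Comet={Q2,Q7}; Delta={Q1,Q4}; Echo={Q3,Q6}).
Every remaining set overlaps one of these, and no 4 of the listed sets are pairwise disjoint, so 3 is the maximum.

3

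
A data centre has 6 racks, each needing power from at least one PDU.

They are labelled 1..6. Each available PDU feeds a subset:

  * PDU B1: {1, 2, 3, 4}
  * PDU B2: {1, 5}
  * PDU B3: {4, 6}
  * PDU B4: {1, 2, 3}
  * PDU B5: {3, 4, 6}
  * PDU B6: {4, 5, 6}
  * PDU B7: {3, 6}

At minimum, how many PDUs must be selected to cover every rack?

2

B4 and B6 together: B4 ∪ B6 = {1, 2, 3, 4, 5, 6} — every rack is covered.
No single PDU has all 6 racks (the largest, B1, has 4), so 2 is optimal.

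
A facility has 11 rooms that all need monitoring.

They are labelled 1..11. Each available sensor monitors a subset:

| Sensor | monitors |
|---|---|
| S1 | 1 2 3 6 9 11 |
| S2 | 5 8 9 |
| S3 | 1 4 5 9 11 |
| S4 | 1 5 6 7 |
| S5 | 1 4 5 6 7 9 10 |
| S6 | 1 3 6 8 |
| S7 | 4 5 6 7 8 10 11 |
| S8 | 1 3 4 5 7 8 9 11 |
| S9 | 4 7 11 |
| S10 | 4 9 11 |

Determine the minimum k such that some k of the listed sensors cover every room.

Take {S1, S7}. Their union is {1, 2, 3, 4, 5, 6, 7, 8, 9, 10, 11}, which is all 11 rooms.
No single sensor has all 11 rooms (the largest, S8, has 8), so 2 is optimal.

2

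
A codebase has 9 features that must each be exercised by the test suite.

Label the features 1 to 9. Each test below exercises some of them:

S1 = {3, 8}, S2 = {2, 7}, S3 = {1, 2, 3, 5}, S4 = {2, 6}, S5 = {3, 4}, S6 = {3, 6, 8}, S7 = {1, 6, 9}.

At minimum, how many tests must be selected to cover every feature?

5

Take {S2, S3, S5, S6, S7}. Their union is {1, 2, 3, 4, 5, 6, 7, 8, 9}, which is all 9 features.
No 4 of the 7 tests cover everything (all 35 combinations miss at least one feature), so 5 is optimal.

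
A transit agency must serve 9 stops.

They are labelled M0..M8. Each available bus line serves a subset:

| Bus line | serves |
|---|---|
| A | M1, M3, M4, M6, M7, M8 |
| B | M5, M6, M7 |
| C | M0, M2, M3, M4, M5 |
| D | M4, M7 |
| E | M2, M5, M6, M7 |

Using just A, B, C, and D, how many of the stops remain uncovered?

Union of A, B, C, D = {M0, M1, M2, M3, M4, M5, M6, M7, M8} — that's every stop, so 0 are uncovered.

0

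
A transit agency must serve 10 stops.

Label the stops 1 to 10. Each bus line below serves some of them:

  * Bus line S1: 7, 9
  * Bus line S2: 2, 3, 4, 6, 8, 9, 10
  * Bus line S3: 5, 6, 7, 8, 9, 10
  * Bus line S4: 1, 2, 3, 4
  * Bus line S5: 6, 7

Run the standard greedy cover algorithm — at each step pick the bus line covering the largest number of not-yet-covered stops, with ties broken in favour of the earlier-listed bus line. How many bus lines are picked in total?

3

Greedy: pick S2 (covers 7 new) → pick S3 (covers 2 new) → pick S4 (covers 1 new). Total picks: 3.
(The true minimum cover uses only 2 bus lines, so greedy is not optimal here.)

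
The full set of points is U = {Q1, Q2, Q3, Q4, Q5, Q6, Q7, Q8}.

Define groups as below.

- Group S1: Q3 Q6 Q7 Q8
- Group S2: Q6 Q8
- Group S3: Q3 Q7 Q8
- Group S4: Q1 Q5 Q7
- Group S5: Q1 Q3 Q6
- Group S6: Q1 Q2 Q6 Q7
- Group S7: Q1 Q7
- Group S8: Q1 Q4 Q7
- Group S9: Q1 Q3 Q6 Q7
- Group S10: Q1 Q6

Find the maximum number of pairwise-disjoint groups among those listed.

S3, S10 are pairwise disjoint (S3={Q3,Q7,Q8}; S10={Q1,Q6}).
Every remaining group overlaps one of these, and no 3 of the listed groups are pairwise disjoint, so 2 is the maximum.

2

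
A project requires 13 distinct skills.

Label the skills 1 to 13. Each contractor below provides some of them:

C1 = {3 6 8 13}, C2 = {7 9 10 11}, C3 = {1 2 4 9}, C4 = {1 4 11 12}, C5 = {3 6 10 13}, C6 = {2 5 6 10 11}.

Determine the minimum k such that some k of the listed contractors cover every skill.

4

Take {C1, C2, C4, C6}. Their union is {1, 2, 3, 4, 5, 6, 7, 8, 9, 10, 11, 12, 13}, which is all 13 skills.
Only C6 contains 5, so C6 is forced; the remaining 8 skills need at least 3 more contractors (each remaining contractor adds at most 3) — so at least 4 contractors are needed, and 4 is optimal.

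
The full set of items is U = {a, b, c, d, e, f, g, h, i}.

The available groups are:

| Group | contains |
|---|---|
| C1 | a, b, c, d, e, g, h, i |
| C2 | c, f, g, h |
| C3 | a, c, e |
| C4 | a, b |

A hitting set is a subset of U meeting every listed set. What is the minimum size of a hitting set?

2

T = {a, f} meets every group (each contains at least one member of T), and |T| = 2.
The groups C2, C4 are pairwise disjoint, so any hitting set needs a separate item for each — at least 2. Hence 2 is optimal.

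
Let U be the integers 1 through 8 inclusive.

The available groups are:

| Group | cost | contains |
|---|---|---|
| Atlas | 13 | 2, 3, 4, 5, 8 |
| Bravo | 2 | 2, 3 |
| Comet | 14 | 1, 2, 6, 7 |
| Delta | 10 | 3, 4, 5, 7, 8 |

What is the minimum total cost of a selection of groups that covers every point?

Comet, Delta together cover every point (Comet ∪ Delta = {1, 2, 3, 4, 5, 6, 7, 8}); total cost 14 + 10 = 24.
The greedy pick Bravo, Delta, Comet costs 26; no covering selection beats 24.

24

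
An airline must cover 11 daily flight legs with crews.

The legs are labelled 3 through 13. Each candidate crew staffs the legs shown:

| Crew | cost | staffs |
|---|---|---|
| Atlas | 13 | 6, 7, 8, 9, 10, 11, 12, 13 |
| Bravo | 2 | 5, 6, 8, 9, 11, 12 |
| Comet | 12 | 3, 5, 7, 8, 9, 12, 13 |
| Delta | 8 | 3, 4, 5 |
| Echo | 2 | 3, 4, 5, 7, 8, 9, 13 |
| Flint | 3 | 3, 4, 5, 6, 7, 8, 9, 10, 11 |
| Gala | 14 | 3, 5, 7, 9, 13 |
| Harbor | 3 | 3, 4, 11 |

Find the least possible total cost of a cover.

7

Bravo, Echo, Flint together cover every leg (Bravo ∪ Echo ∪ Flint = {3, 4, 5, 6, 7, 8, 9, 10, 11, 12, 13}); total cost 2 + 2 + 3 = 7.
No covering selection has total cost below 7.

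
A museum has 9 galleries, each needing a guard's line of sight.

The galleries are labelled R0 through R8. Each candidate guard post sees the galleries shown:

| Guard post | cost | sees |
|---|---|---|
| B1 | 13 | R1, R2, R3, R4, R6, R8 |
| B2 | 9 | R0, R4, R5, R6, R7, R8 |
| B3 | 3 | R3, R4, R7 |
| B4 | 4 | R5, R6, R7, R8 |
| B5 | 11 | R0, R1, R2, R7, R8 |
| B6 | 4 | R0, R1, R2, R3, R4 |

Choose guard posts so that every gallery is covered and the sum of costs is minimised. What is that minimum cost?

B4, B6 together cover every gallery (B4 ∪ B6 = {R0, R1, R2, R3, R4, R5, R6, R7, R8}); total cost 4 + 4 = 8.
No covering selection has total cost below 8.

8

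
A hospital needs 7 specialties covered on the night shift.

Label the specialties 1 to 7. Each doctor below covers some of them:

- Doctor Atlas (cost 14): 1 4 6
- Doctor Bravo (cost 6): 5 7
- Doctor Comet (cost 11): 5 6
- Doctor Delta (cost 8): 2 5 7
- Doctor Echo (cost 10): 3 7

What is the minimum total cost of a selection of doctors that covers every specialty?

Atlas, Delta, Echo together cover every specialty (Atlas ∪ Delta ∪ Echo = {1, 2, 3, 4, 5, 6, 7}); total cost 14 + 8 + 10 = 32.
No covering selection has total cost below 32.

32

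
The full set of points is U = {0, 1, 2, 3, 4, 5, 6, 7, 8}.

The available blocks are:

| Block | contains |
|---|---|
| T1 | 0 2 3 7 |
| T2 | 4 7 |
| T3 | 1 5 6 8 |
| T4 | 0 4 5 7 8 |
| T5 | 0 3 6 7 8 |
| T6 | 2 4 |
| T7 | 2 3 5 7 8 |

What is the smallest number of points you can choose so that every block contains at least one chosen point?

H = {2, 7, 8} meets every block (each contains at least one member of H), and |H| = 3.
No choice of 2 points meets every block, so 3 is the minimum.

3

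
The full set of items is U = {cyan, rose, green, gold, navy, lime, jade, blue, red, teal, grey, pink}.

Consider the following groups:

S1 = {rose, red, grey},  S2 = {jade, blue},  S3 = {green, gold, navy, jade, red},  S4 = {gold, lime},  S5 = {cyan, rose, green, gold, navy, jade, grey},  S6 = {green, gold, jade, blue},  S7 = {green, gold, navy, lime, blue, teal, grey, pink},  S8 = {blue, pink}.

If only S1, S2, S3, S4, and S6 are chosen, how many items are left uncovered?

Union of S1, S2, S3, S4, S6 = {rose, green, gold, navy, lime, jade, blue, red, grey}.
Not covered: cyan, teal, pink — 3 items.

3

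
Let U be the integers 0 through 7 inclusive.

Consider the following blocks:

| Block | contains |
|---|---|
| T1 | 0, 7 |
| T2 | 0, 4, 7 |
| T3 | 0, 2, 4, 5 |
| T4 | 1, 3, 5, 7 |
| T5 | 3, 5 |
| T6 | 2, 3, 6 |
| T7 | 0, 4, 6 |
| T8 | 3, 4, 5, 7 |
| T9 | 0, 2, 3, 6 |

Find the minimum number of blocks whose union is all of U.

T3, T4, and T6 cover everything between them: the union {0, 1, 2, 3, 4, 5, 6, 7} is all of U.
Only T4 contains 1, so T4 is forced; the remaining 4 items need at least 2 more blocks (each remaining block adds at most 3) — so at least 3 blocks are needed, and 3 is optimal.

3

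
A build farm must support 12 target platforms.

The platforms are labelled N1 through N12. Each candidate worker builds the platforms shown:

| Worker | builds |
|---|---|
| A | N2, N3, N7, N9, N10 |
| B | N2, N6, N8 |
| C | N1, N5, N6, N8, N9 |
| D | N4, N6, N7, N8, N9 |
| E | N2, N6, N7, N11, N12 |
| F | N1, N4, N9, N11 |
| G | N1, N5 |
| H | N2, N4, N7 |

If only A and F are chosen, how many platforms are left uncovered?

4

Union of A, F = {N1, N2, N3, N4, N7, N9, N10, N11}.
Not covered: N5, N6, N8, N12 — 4 platforms.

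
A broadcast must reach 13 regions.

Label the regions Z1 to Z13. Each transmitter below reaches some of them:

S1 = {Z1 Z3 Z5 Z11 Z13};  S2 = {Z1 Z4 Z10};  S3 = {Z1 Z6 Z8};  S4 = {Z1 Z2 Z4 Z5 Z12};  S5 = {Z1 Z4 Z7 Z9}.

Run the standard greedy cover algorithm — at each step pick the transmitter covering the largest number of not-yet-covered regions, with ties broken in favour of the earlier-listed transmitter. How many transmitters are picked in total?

Greedy: pick S1 (covers 5 new) → pick S4 (covers 3 new) → pick S3 (covers 2 new) → pick S5 (covers 2 new) → pick S2 (covers 1 new). Total picks: 5.

5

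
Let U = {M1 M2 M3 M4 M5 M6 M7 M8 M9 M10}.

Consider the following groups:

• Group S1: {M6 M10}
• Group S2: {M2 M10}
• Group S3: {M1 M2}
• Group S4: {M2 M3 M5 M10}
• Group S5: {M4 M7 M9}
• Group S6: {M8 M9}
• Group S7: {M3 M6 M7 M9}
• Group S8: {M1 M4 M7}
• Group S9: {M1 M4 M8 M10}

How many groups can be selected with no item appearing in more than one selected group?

3

S1, S3, S5 are pairwise disjoint (S1={M6,M10}; S3={M1,M2}; S5={M4,M7,M9}).
Every remaining group overlaps one of these, and no 4 of the listed groups are pairwise disjoint, so 3 is the maximum.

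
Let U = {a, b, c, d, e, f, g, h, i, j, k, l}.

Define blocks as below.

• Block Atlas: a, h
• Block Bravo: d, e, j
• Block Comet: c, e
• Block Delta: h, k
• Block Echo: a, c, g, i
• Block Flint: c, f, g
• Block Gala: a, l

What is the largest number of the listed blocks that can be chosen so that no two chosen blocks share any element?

Bravo, Delta, Flint, Gala are pairwise disjoint (Bravo={d,e,j}; Delta={h,k}; Flint={c,f,g}; Gala={a,l}).
Every remaining block overlaps one of these, and no 5 of the listed blocks are pairwise disjoint, so 4 is the maximum.

4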